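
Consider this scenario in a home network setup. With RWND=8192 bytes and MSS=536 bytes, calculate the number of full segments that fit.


Given: RWND = 8192 bytes, MSS = 536 bytes
Full segments = floor(RWND / MSS)
Full segments = floor(8192 / 536)
Full segments = floor(15.2836) = 15

15


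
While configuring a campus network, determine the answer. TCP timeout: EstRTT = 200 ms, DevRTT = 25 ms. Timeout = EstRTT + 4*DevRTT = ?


Given: EstRTT = 200 ms, DevRTT = 25 ms
Timeout = EstRTT + 4 * DevRTT
4 * DevRTT = 4 * 25 = 100
Timeout = 200 + 100 = 300 ms

300


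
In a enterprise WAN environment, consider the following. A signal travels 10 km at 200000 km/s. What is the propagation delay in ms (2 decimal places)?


Given: distance = 10 km, speed = 200000 km/s
Delay = distance / speed = 10 / 200000 seconds
Delay in ms = 10 * 1000 / 200000
Delay = 0.0500 ms
Rounded to 2 dp = 0.05 ms

0.05


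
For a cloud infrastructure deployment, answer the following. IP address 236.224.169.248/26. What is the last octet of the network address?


Given: IP = 236.224.169.248, prefix = /26
Subnet mask = 255.255.255.192
Last octet of IP: 248
Last octet of mask: 192
Network last octet = 248 AND 192 = 192

192


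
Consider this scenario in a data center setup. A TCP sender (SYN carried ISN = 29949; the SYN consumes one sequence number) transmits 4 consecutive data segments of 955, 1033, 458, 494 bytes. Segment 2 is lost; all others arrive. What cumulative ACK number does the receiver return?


SYN uses sequence number 29949; first data byte = ISN + 1 = 29950.
Segment 1: SEQ = 29950, len = 955 B, covers [29950, 30904]
Segment 2: SEQ = 30905, len = 1033 B, covers [30905, 31937] [LOST]
Segment 3: SEQ = 31938, len = 458 B, covers [31938, 32395]
Segment 4: SEQ = 32396, len = 494 B, covers [32396, 32889]
In-order data received: bytes [29950, 30904] (segments 1..1).
Segment 2 missing -> gap begins at byte 30905; later segments buffered out of order.
Cumulative ACK = next expected in-order byte = 29950 + 955 = 30905

30905


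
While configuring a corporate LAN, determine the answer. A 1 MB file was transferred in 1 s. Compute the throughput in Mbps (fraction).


Given: file = 1 MB, time = 1 s
File in Mb = 1 * 8 = 8 Mb
Throughput = 8 / 1 Mbps
Throughput = 8 Mbps

8


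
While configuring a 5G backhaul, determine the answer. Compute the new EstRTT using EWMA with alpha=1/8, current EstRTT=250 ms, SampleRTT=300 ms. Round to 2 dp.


Given: EstRTT = 250 ms, SampleRTT = 300 ms, alpha = 1/8
New EstRTT = (1 - alpha) * EstRTT + alpha * SampleRTT
(7/8) * 250 = 218.75
(1/8) * 300 = 37.5
New EstRTT = 218.75 + 37.5 = 256.25 ms -> 256.25 ms (2 dp)

256.25


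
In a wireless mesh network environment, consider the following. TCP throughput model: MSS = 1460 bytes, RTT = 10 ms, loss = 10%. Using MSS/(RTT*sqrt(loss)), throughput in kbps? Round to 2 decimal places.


Given: MSS = 1460 bytes, RTT = 10 ms, loss = 10%
RTT in seconds = 10 / 1000 = 0.01
Loss rate = 10% = 0.1
sqrt(loss) = sqrt(0.1) = 0.316227766017
Throughput (bytes/s) = 1460 / (0.01 * 0.316227766017) = 461692.5384
Throughput (kbps) = 461692.5384 * 8 / 1000 = 3693.540307 -> 3693.54 kbps (2 dp)

3693.54


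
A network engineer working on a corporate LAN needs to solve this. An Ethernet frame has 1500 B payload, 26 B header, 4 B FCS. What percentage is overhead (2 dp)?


Given: payload = 1500 B, header = 26 B, trailer = 4 B
Overhead bytes = header + trailer = 26 + 4 = 30
Total frame = payload + overhead = 1500 + 30 = 1530
Overhead % = 30 / 1530 * 100 = 1.9608% -> 1.96% (2 dp)

1.96


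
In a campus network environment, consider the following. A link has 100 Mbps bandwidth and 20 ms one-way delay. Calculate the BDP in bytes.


Given: bandwidth = 100 Mbps, delay = 20 ms
BDP in bits = 100 * 10^6 * 20 / 1000
BDP in bits = 2000000
BDP in bytes = 2000000 / 8 = 250000

250000


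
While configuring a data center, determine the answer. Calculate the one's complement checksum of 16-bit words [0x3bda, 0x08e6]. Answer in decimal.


Given words: [0x3bda, 0x08e6]
Step 1: Sum all words
Raw sum = 15322 + 2278 = 17600
One's complement = ~17600 & 0xFFFF = 47935

47935


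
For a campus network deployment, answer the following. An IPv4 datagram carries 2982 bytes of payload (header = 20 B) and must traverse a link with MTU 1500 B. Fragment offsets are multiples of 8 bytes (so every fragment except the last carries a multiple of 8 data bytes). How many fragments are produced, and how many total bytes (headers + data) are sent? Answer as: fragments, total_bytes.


Max data per non-final fragment = floor((MTU - header)/8)*8 = floor((1500 - 20)/8)*8 = floor(1480/8)*8 = 1480 B
Final fragment needs no 8-byte alignment: it can carry up to MTU - header = 1480 B
Non-final fragments needed = ceil((payload - 1480) / 1480) = ceil(1502/1480) = ceil(1.0149) = 2
Number of fragments = 2 + 1 = 3
Fragment sizes (data): 2 * 1480 B + 22 B (last, 22 <= 1480 OK)
Total bytes sent = payload + n_frags * header = 2982 + 3*20 = 2982 + 60 = 3042 B

3, 3042


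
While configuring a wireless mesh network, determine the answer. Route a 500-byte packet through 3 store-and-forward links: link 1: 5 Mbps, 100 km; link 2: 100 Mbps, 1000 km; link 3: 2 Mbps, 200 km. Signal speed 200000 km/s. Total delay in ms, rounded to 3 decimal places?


Packet = 500 bytes = 4000 bits. Store-and-forward: sum (t_trans + t_prop) per link.
Link 1: t_trans = 4000/(5*10^6) s = 0.8000 ms; t_prop = 100/200000 s = 0.5000 ms; subtotal = 1.3000 ms
Link 2: t_trans = 4000/(100*10^6) s = 0.0400 ms; t_prop = 1000/200000 s = 5.0000 ms; subtotal = 5.0400 ms
Link 3: t_trans = 4000/(2*10^6) s = 2.0000 ms; t_prop = 200/200000 s = 1.0000 ms; subtotal = 3.0000 ms
End-to-end = 1.3000 + 5.0400 + 3.0000 = 9.3400 ms -> 9.340 ms (3 dp)

9.340


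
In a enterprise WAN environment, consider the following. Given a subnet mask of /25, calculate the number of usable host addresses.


Given: subnet mask /25
Host bits = 32 - 25 = 7
Total addresses = 2^7 = 128
Usable hosts = 128 - 2 (network + broadcast) = 126

126


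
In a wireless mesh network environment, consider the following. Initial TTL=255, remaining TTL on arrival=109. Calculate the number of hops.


Given: initial TTL = 255, received TTL = 109
Hops = initial TTL - received TTL
Hops = 255 - 109 = 146

146


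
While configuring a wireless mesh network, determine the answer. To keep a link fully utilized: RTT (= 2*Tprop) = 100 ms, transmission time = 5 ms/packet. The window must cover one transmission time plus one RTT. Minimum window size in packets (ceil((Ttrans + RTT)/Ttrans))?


Given: Ttrans = 5 ms, RTT = 100 ms (= 2 * Tprop, Tprop = 50 ms)
Time until first ACK returns = Ttrans + RTT = 5 + 100 = 105 ms
Need W * Ttrans >= Ttrans + RTT  ->  W >= (Ttrans + RTT) / Ttrans
(Ttrans + RTT) / Ttrans = 105 / 5 = 21
W_min = ceil(21) = 21

21


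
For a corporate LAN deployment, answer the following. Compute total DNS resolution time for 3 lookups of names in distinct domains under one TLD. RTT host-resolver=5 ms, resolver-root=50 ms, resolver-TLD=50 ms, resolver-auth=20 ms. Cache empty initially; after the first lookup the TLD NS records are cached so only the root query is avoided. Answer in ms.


Lookup 1 (cold cache): local + root + TLD + auth = 5 + 50 + 50 + 20 = 125 ms
Lookups 2..3 (TLD NS cached -> skip root; new domain -> still ask TLD and auth): local + TLD + auth = 5 + 50 + 20 = 75 ms each
Remaining 2 lookups: 2 * 75 = 150 ms
Total = 125 + 150 = 275 ms

275


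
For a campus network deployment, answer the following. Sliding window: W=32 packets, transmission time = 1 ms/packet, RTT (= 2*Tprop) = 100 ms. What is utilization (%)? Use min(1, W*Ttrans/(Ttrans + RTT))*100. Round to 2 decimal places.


Given: W = 32, Ttrans = 1 ms, RTT = 100 ms (= 2 * Tprop, Tprop = 50 ms)
Cycle time = Ttrans + RTT = 1 + 100 = 101 ms (first packet sent until its ACK returns)
W * Ttrans = 32 * 1 = 32 ms of sending per cycle
W * Ttrans / (Ttrans + RTT) = 32 / 101 = 0.316832
U = min(1, 0.316832) = 0.316832
U% = 31.68%

31.68


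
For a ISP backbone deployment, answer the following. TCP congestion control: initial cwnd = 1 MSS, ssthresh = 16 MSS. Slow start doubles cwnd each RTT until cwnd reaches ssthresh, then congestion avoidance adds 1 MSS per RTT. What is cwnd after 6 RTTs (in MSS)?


RTT 0: cwnd = 1 MSS (initial)
RTT 1: cwnd = 2 MSS (slow start, doubled)
RTT 2: cwnd = 4 MSS (slow start, doubled)
RTT 3: cwnd = 8 MSS (slow start, doubled)
RTT 4: cwnd = 16 MSS (slow start, doubled)
RTT 5: cwnd = 17 MSS (congestion avoidance, +1)
RTT 6: cwnd = 18 MSS (congestion avoidance, +1)

18


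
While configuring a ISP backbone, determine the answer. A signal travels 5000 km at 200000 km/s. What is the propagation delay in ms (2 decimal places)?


Given: distance = 5000 km, speed = 200000 km/s
Delay = distance / speed = 5000 / 200000 seconds
Delay in ms = 5000 * 1000 / 200000
Delay = 25.0000 ms
Rounded to 2 dp = 25.00 ms

25.00


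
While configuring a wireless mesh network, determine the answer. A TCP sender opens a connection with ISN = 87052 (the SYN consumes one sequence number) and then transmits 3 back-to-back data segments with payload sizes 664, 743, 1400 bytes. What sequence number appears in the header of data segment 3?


The SYN occupies sequence number ISN = 87052, so the first data byte is ISN + 1 = 87053.
SEQ of data segment i = (ISN + 1) + sum of payload sizes of segments 1..i-1.
Segment 1: SEQ = 87053, payload = 664 bytes
Segment 2: SEQ = 87717, payload = 743 bytes
Segment 3: SEQ = 88460, payload = 1400 bytes
SEQ of segment 3 = 87053 + 664 + 743 = 88460

88460


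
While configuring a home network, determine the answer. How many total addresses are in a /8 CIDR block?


Given: CIDR prefix /8
Host bits = 32 - 8 = 24
Total addresses = 2^24 = 16777216

16777216


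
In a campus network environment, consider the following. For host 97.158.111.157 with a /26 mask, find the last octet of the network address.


Given: IP = 97.158.111.157, prefix = /26
Subnet mask = 255.255.255.192
Last octet of IP: 157
Last octet of mask: 192
Network last octet = 157 AND 192 = 128

128


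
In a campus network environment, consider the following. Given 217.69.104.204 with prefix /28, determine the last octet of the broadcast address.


Given: IP = 217.69.104.204, prefix = /28
Host bits = 32 - 28 = 4
Network last octet = 204 AND mask = 192
Host part size = 2^4 - 1 = 15
Broadcast last octet = 192 OR 15 = 207

207


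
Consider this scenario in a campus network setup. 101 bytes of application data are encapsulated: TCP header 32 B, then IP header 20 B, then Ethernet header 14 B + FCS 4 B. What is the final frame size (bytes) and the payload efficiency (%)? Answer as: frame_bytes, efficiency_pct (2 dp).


TCP segment = 101 + 32 = 133 B
IP packet = 133 + 20 = 153 B
Ethernet frame = 153 + 14 + 4 = 171 B
Efficiency = app / frame = 101 / 171 = 0.590643 = 59.0643% -> 59.06% (2 dp)

171, 59.06


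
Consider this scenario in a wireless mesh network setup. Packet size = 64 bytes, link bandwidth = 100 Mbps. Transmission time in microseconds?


Given: packet = 64 bytes, bandwidth = 100 Mbps
Packet in bits = 64 * 8 = 512 bits
Bandwidth = 100 * 10^6 = 100000000 bps
Time = 512 / 100000000 seconds
Time in us = 512 * 10^6 / 100000000 = 5.12

5.12


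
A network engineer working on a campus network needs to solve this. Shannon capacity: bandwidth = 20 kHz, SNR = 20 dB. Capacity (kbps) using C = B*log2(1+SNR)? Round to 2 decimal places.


Given: B = 20 kHz, SNR = 20 dB
SNR linear = 10^(20/10) = 100
1 + SNR = 101
log2(101) = 6.6582114828
C = 20 * 1000 * 6.6582114828 = 133164.2297 bps
C = 133.164230 kbps -> 133.16 kbps (2 dp)

133.16


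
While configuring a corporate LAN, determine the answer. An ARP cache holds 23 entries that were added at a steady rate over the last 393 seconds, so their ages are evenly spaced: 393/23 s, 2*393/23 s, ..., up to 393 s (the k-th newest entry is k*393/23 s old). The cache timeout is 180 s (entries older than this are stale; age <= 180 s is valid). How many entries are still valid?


Ages are k * 393/23 s for k = 1..23 (spacing = 17.0870 s).
Entry k is valid iff k * 393/23 <= 180 iff k <= 23 * 180 / 393 = 10.5344
n_valid = floor(10.5344) = 10
(n_stale = 23 - 10 = 13)

10


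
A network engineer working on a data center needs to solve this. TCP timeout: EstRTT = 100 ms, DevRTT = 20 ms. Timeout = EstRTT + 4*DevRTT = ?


Given: EstRTT = 100 ms, DevRTT = 20 ms
Timeout = EstRTT + 4 * DevRTT
4 * DevRTT = 4 * 20 = 80
Timeout = 100 + 80 = 180 ms

180


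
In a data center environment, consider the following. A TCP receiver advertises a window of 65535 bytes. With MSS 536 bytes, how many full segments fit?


Given: RWND = 65535 bytes, MSS = 536 bytes
Full segments = floor(RWND / MSS)
Full segments = floor(65535 / 536)
Full segments = floor(122.2668) = 122

122


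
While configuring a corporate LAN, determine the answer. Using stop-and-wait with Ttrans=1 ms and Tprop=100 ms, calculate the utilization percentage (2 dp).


Given: Ttrans = 1 ms, Tprop = 100 ms
RTT = 2 * Tprop = 2 * 100 = 200 ms
U = Ttrans / (Ttrans + RTT)
U = 1 / (1 + 200)
U = 1 / 201 = 0.004975
U% = 0.50%

0.50


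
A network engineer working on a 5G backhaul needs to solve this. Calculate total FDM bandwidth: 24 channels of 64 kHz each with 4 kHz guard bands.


Given: 24 channels, 64 kHz each, guard = 4 kHz
Channel bandwidth = 24 * 64 = 1536 kHz
Guard bands = 23 gaps * 4 kHz = 92 kHz
Total = 1536 + 92 = 1628 kHz

1628


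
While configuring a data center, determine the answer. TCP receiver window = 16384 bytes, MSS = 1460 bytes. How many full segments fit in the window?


Given: RWND = 16384 bytes, MSS = 1460 bytes
Full segments = floor(RWND / MSS)
Full segments = floor(16384 / 1460)
Full segments = floor(11.2219) = 11

11


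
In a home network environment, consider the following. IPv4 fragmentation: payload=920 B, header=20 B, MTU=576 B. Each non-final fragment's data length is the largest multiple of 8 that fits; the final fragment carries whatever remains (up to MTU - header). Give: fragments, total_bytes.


Max data per non-final fragment = floor((MTU - header)/8)*8 = floor((576 - 20)/8)*8 = floor(556/8)*8 = 552 B
Final fragment needs no 8-byte alignment: it can carry up to MTU - header = 556 B
Non-final fragments needed = ceil((payload - 556) / 552) = ceil(364/552) = ceil(0.6594) = 1
Number of fragments = 1 + 1 = 2
Fragment sizes (data): 1 * 552 B + 368 B (last, 368 <= 556 OK)
Total bytes sent = payload + n_frags * header = 920 + 2*20 = 920 + 40 = 960 B

2, 960


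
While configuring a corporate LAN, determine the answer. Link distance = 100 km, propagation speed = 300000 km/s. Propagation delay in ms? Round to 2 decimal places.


Given: distance = 100 km, speed = 300000 km/s
Delay = distance / speed = 100 / 300000 seconds
Delay in ms = 100 * 1000 / 300000
Delay = 0.3333 ms
Rounded to 2 dp = 0.33 ms

0.33


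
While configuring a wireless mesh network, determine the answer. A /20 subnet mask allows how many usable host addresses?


Given: subnet mask /20
Host bits = 32 - 20 = 12
Total addresses = 2^12 = 4096
Usable hosts = 4096 - 2 (network + broadcast) = 4094

4094


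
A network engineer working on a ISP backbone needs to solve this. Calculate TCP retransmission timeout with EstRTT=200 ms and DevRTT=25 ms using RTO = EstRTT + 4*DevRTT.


Given: EstRTT = 200 ms, DevRTT = 25 ms
Timeout = EstRTT + 4 * DevRTT
4 * DevRTT = 4 * 25 = 100
Timeout = 200 + 100 = 300 ms

300


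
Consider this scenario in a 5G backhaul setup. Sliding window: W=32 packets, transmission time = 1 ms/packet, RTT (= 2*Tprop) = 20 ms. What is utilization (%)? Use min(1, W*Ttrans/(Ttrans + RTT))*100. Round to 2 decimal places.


Given: W = 32, Ttrans = 1 ms, RTT = 20 ms (= 2 * Tprop, Tprop = 10 ms)
Cycle time = Ttrans + RTT = 1 + 20 = 21 ms (first packet sent until its ACK returns)
W * Ttrans = 32 * 1 = 32 ms of sending per cycle
W * Ttrans / (Ttrans + RTT) = 32 / 21 = 1.523810
U = min(1, 1.523810) = 1.000000
U% = 100.00%

100.00


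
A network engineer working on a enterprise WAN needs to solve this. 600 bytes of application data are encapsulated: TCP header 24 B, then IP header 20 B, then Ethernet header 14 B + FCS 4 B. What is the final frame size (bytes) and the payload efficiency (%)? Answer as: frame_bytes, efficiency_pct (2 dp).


TCP segment = 600 + 24 = 624 B
IP packet = 624 + 20 = 644 B
Ethernet frame = 644 + 14 + 4 = 662 B
Efficiency = app / frame = 600 / 662 = 0.906344 = 90.6344% -> 90.63% (2 dp)

662, 90.63


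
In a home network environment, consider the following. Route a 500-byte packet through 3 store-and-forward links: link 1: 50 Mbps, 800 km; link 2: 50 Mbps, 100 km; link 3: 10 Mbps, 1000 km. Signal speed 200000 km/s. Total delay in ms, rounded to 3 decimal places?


Packet = 500 bytes = 4000 bits. Store-and-forward: sum (t_trans + t_prop) per link.
Link 1: t_trans = 4000/(50*10^6) s = 0.0800 ms; t_prop = 800/200000 s = 4.0000 ms; subtotal = 4.0800 ms
Link 2: t_trans = 4000/(50*10^6) s = 0.0800 ms; t_prop = 100/200000 s = 0.5000 ms; subtotal = 0.5800 ms
Link 3: t_trans = 4000/(10*10^6) s = 0.4000 ms; t_prop = 1000/200000 s = 5.0000 ms; subtotal = 5.4000 ms
End-to-end = 4.0800 + 0.5800 + 5.4000 = 10.0600 ms -> 10.060 ms (3 dp)

10.060


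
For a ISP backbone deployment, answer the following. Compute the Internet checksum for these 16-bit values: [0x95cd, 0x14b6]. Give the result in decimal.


Given words: [0x95cd, 0x14b6]
Step 1: Sum all words
Raw sum = 38349 + 5302 = 43651
One's complement = ~43651 & 0xFFFF = 21884

21884


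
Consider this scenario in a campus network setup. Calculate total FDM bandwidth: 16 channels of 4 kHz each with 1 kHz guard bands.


Given: 16 channels, 4 kHz each, guard = 1 kHz
Channel bandwidth = 16 * 4 = 64 kHz
Guard bands = 15 gaps * 1 kHz = 15 kHz
Total = 64 + 15 = 79 kHz

79


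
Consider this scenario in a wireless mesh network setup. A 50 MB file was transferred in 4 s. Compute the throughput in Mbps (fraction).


Given: file = 50 MB, time = 4 s
File in Mb = 50 * 8 = 400 Mb
Throughput = 400 / 4 Mbps
Throughput = 100 Mbps

100


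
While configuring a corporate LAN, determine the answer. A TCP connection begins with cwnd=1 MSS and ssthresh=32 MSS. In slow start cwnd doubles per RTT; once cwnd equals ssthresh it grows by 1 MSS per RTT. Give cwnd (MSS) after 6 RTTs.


RTT 0: cwnd = 1 MSS (initial)
RTT 1: cwnd = 2 MSS (slow start, doubled)
RTT 2: cwnd = 4 MSS (slow start, doubled)
RTT 3: cwnd = 8 MSS (slow start, doubled)
RTT 4: cwnd = 16 MSS (slow start, doubled)
RTT 5: cwnd = 32 MSS (slow start, doubled)
RTT 6: cwnd = 33 MSS (congestion avoidance, +1)

33


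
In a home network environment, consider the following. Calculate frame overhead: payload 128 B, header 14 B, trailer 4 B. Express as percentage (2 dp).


Given: payload = 128 B, header = 14 B, trailer = 4 B
Overhead bytes = header + trailer = 14 + 4 = 18
Total frame = payload + overhead = 128 + 18 = 146
Overhead % = 18 / 146 * 100 = 12.3288% -> 12.33% (2 dp)

12.33


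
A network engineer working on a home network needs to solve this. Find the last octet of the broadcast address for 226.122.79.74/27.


Given: IP = 226.122.79.74, prefix = /27
Host bits = 32 - 27 = 5
Network last octet = 74 AND mask = 64
Host part size = 2^5 - 1 = 31
Broadcast last octet = 64 OR 31 = 95

95


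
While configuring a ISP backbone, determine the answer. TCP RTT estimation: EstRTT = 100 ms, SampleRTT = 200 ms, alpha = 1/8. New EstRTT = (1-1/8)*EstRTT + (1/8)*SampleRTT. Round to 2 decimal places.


Given: EstRTT = 100 ms, SampleRTT = 200 ms, alpha = 1/8
New EstRTT = (1 - alpha) * EstRTT + alpha * SampleRTT
(7/8) * 100 = 87.5
(1/8) * 200 = 25
New EstRTT = 87.5 + 25 = 112.5 ms -> 112.50 ms (2 dp)

112.50


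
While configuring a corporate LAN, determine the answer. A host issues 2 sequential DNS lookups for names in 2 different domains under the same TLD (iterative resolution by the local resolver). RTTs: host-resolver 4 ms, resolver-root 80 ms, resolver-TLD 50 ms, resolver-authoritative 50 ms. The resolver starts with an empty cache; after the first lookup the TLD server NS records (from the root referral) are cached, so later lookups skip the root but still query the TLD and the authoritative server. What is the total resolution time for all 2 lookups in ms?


Lookup 1 (cold cache): local + root + TLD + auth = 4 + 80 + 50 + 50 = 184 ms
Lookups 2..2 (TLD NS cached -> skip root; new domain -> still ask TLD and auth): local + TLD + auth = 4 + 50 + 50 = 104 ms each
Remaining 1 lookups: 1 * 104 = 104 ms
Total = 184 + 104 = 288 ms

288


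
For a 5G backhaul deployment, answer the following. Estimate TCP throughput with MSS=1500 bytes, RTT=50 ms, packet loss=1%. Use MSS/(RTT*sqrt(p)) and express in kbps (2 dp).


Given: MSS = 1500 bytes, RTT = 50 ms, loss = 1%
RTT in seconds = 50 / 1000 = 0.05
Loss rate = 1% = 0.01
sqrt(loss) = sqrt(0.01) = 0.1
Throughput (bytes/s) = 1500 / (0.05 * 0.1) = 300000.0000
Throughput (kbps) = 300000.0000 * 8 / 1000 = 2400.000000 -> 2400.00 kbps (2 dp)

2400.00


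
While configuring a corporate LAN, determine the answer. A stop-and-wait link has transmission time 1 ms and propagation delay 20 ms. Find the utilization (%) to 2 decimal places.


Given: Ttrans = 1 ms, Tprop = 20 ms
RTT = 2 * Tprop = 2 * 20 = 40 ms
U = Ttrans / (Ttrans + RTT)
U = 1 / (1 + 40)
U = 1 / 41 = 0.02439
U% = 2.44%

2.44


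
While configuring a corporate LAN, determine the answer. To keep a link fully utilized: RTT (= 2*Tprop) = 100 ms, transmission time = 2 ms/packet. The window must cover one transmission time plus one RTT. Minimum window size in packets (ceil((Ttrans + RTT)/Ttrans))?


Given: Ttrans = 2 ms, RTT = 100 ms (= 2 * Tprop, Tprop = 50 ms)
Time until first ACK returns = Ttrans + RTT = 2 + 100 = 102 ms
Need W * Ttrans >= Ttrans + RTT  ->  W >= (Ttrans + RTT) / Ttrans
(Ttrans + RTT) / Ttrans = 102 / 2 = 51
W_min = ceil(51) = 51

51


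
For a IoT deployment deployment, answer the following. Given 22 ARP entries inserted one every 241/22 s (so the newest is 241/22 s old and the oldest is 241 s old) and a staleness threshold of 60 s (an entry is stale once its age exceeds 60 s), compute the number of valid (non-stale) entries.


Ages are k * 241/22 s for k = 1..22 (spacing = 10.9545 s).
Entry k is valid iff k * 241/22 <= 60 iff k <= 22 * 60 / 241 = 5.4772
n_valid = floor(5.4772) = 5
(n_stale = 22 - 5 = 17)

5


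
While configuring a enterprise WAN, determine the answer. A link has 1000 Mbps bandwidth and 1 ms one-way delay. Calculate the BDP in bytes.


Given: bandwidth = 1000 Mbps, delay = 1 ms
BDP in bits = 1000 * 10^6 * 1 / 1000
BDP in bits = 1000000
BDP in bytes = 1000000 / 8 = 125000

125000


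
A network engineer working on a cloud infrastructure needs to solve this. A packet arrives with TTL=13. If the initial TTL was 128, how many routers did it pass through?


Given: initial TTL = 128, received TTL = 13
Hops = initial TTL - received TTL
Hops = 128 - 13 = 115

115


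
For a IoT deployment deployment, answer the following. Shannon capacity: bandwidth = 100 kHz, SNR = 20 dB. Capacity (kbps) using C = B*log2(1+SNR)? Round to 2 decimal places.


Given: B = 100 kHz, SNR = 20 dB
SNR linear = 10^(20/10) = 100
1 + SNR = 101
log2(101) = 6.6582114828
C = 100 * 1000 * 6.6582114828 = 665821.1483 bps
C = 665.821148 kbps -> 665.82 kbps (2 dp)

665.82


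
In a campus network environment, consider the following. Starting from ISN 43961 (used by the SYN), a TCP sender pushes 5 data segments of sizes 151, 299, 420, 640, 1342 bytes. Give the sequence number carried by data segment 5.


The SYN occupies sequence number ISN = 43961, so the first data byte is ISN + 1 = 43962.
SEQ of data segment i = (ISN + 1) + sum of payload sizes of segments 1..i-1.
Segment 1: SEQ = 43962, payload = 151 bytes
Segment 2: SEQ = 44113, payload = 299 bytes
Segment 3: SEQ = 44412, payload = 420 bytes
Segment 4: SEQ = 44832, payload = 640 bytes
Segment 5: SEQ = 45472, payload = 1342 bytes
SEQ of segment 5 = 43962 + 151 + 299 + 420 + 640 = 45472

45472


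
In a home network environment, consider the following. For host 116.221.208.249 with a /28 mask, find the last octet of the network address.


Given: IP = 116.221.208.249, prefix = /28
Subnet mask = 255.255.255.240
Last octet of IP: 249
Last octet of mask: 240
Network last octet = 249 AND 240 = 240

240


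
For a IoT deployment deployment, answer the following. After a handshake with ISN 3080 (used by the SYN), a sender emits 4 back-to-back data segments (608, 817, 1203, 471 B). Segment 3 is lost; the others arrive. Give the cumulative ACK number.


SYN uses sequence number 3080; first data byte = ISN + 1 = 3081.
Segment 1: SEQ = 3081, len = 608 B, covers [3081, 3688]
Segment 2: SEQ = 3689, len = 817 B, covers [3689, 4505]
Segment 3: SEQ = 4506, len = 1203 B, covers [4506, 5708] [LOST]
Segment 4: SEQ = 5709, len = 471 B, covers [5709, 6179]
In-order data received: bytes [3081, 4505] (segments 1..2).
Segment 3 missing -> gap begins at byte 4506; later segments buffered out of order.
Cumulative ACK = next expected in-order byte = 3081 + 608 + 817 = 4506

4506


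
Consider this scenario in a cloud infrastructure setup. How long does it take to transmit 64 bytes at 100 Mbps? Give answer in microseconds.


Given: packet = 64 bytes, bandwidth = 100 Mbps
Packet in bits = 64 * 8 = 512 bits
Bandwidth = 100 * 10^6 = 100000000 bps
Time = 512 / 100000000 seconds
Time in us = 512 * 10^6 / 100000000 = 5.12

5.12


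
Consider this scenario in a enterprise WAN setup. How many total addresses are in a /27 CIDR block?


Given: CIDR prefix /27
Host bits = 32 - 27 = 5
Total addresses = 2^5 = 32

32


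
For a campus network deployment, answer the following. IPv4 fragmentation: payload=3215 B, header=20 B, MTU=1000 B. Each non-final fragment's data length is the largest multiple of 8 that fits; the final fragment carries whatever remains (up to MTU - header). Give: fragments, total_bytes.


Max data per non-final fragment = floor((MTU - header)/8)*8 = floor((1000 - 20)/8)*8 = floor(980/8)*8 = 976 B
Final fragment needs no 8-byte alignment: it can carry up to MTU - header = 980 B
Non-final fragments needed = ceil((payload - 980) / 976) = ceil(2235/976) = ceil(2.2900) = 3
Number of fragments = 3 + 1 = 4
Fragment sizes (data): 3 * 976 B + 287 B (last, 287 <= 980 OK)
Total bytes sent = payload + n_frags * header = 3215 + 4*20 = 3215 + 80 = 3295 B

4, 3295


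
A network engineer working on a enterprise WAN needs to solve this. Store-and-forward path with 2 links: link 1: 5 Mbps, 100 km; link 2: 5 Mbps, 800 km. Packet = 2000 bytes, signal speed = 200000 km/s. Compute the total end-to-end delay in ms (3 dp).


Packet = 2000 bytes = 16000 bits. Store-and-forward: sum (t_trans + t_prop) per link.
Link 1: t_trans = 16000/(5*10^6) s = 3.2000 ms; t_prop = 100/200000 s = 0.5000 ms; subtotal = 3.7000 ms
Link 2: t_trans = 16000/(5*10^6) s = 3.2000 ms; t_prop = 800/200000 s = 4.0000 ms; subtotal = 7.2000 ms
End-to-end = 3.7000 + 7.2000 = 10.9000 ms -> 10.900 ms (3 dp)

10.900


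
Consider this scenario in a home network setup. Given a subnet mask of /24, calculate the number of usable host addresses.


Given: subnet mask /24
Host bits = 32 - 24 = 8
Total addresses = 2^8 = 256
Usable hosts = 256 - 2 (network + broadcast) = 254

254


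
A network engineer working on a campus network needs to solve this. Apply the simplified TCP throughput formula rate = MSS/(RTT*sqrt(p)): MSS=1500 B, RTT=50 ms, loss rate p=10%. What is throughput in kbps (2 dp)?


Given: MSS = 1500 bytes, RTT = 50 ms, loss = 10%
RTT in seconds = 50 / 1000 = 0.05
Loss rate = 10% = 0.1
sqrt(loss) = sqrt(0.1) = 0.316227766017
Throughput (bytes/s) = 1500 / (0.05 * 0.316227766017) = 94868.3298
Throughput (kbps) = 94868.3298 * 8 / 1000 = 758.946638 -> 758.95 kbps (2 dp)

758.95


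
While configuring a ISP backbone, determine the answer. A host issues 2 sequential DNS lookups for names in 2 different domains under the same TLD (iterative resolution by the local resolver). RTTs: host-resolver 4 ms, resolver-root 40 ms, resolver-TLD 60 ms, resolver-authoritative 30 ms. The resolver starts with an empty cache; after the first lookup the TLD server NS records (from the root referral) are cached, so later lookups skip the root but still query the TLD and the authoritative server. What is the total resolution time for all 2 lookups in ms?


Lookup 1 (cold cache): local + root + TLD + auth = 4 + 40 + 60 + 30 = 134 ms
Lookups 2..2 (TLD NS cached -> skip root; new domain -> still ask TLD and auth): local + TLD + auth = 4 + 60 + 30 = 94 ms each
Remaining 1 lookups: 1 * 94 = 94 ms
Total = 134 + 94 = 228 ms

228


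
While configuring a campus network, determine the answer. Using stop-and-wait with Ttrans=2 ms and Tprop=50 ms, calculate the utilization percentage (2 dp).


Given: Ttrans = 2 ms, Tprop = 50 ms
RTT = 2 * Tprop = 2 * 50 = 100 ms
U = Ttrans / (Ttrans + RTT)
U = 2 / (2 + 100)
U = 2 / 102 = 0.019608
U% = 1.96%

1.96


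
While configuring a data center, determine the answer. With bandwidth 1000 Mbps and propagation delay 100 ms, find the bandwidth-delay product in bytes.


Given: bandwidth = 1000 Mbps, delay = 100 ms
BDP in bits = 1000 * 10^6 * 100 / 1000
BDP in bits = 100000000
BDP in bytes = 100000000 / 8 = 12500000

12500000


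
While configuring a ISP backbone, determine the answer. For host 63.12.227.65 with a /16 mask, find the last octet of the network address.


Given: IP = 63.12.227.65, prefix = /16
Subnet mask = 255.255.0.0
Last octet of IP: 65
Last octet of mask: 0
Network last octet = 65 AND 0 = 0

0


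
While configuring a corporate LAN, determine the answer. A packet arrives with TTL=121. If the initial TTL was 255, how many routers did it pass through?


Given: initial TTL = 255, received TTL = 121
Hops = initial TTL - received TTL
Hops = 255 - 121 = 134

134


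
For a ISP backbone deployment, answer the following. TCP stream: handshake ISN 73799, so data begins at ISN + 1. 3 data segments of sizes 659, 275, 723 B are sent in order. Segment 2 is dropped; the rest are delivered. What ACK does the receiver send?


SYN uses sequence number 73799; first data byte = ISN + 1 = 73800.
Segment 1: SEQ = 73800, len = 659 B, covers [73800, 74458]
Segment 2: SEQ = 74459, len = 275 B, covers [74459, 74733] [LOST]
Segment 3: SEQ = 74734, len = 723 B, covers [74734, 75456]
In-order data received: bytes [73800, 74458] (segments 1..1).
Segment 2 missing -> gap begins at byte 74459; later segments buffered out of order.
Cumulative ACK = next expected in-order byte = 73800 + 659 = 74459

74459


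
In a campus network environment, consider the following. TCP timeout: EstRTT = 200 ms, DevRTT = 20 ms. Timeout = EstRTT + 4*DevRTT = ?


Given: EstRTT = 200 ms, DevRTT = 20 ms
Timeout = EstRTT + 4 * DevRTT
4 * DevRTT = 4 * 20 = 80
Timeout = 200 + 80 = 280 ms

280


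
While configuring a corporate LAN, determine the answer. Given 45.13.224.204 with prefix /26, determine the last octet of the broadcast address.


Given: IP = 45.13.224.204, prefix = /26
Host bits = 32 - 26 = 6
Network last octet = 204 AND mask = 192
Host part size = 2^6 - 1 = 63
Broadcast last octet = 192 OR 63 = 255

255


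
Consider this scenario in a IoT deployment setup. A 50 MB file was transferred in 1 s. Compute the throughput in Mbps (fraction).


Given: file = 50 MB, time = 1 s
File in Mb = 50 * 8 = 400 Mb
Throughput = 400 / 1 Mbps
Throughput = 400 Mbps

400


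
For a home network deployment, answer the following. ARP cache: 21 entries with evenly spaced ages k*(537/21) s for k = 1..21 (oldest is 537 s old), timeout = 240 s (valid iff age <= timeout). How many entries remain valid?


Ages are k * 537/21 s for k = 1..21 (spacing = 25.5714 s).
Entry k is valid iff k * 537/21 <= 240 iff k <= 21 * 240 / 537 = 9.3855
n_valid = floor(9.3855) = 9
(n_stale = 21 - 9 = 12)

9


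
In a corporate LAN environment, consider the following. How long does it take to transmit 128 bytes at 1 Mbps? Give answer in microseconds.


Given: packet = 128 bytes, bandwidth = 1 Mbps
Packet in bits = 128 * 8 = 1024 bits
Bandwidth = 1 * 10^6 = 1000000 bps
Time = 1024 / 1000000 seconds
Time in us = 1024 * 10^6 / 1000000 = 1024

1024


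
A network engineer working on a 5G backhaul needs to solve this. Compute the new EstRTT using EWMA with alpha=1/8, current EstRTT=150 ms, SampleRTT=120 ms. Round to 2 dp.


Given: EstRTT = 150 ms, SampleRTT = 120 ms, alpha = 1/8
New EstRTT = (1 - alpha) * EstRTT + alpha * SampleRTT
(7/8) * 150 = 131.25
(1/8) * 120 = 15
New EstRTT = 131.25 + 15 = 146.25 ms -> 146.25 ms (2 dp)

146.25


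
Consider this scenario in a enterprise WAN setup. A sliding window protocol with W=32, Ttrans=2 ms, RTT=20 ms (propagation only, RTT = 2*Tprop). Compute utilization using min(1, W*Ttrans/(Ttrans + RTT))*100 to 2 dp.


Given: W = 32, Ttrans = 2 ms, RTT = 20 ms (= 2 * Tprop, Tprop = 10 ms)
Cycle time = Ttrans + RTT = 2 + 20 = 22 ms (first packet sent until its ACK returns)
W * Ttrans = 32 * 2 = 64 ms of sending per cycle
W * Ttrans / (Ttrans + RTT) = 64 / 22 = 2.909091
U = min(1, 2.909091) = 1.000000
U% = 100.00%

100.00


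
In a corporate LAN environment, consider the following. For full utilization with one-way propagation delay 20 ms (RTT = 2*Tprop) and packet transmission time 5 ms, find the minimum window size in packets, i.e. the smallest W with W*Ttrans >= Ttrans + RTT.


Given: Ttrans = 5 ms, RTT = 40 ms (= 2 * Tprop, Tprop = 20 ms)
Time until first ACK returns = Ttrans + RTT = 5 + 40 = 45 ms
Need W * Ttrans >= Ttrans + RTT  ->  W >= (Ttrans + RTT) / Ttrans
(Ttrans + RTT) / Ttrans = 45 / 5 = 9
W_min = ceil(9) = 9

9


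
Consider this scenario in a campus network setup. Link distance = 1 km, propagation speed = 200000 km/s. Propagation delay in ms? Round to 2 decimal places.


Given: distance = 1 km, speed = 200000 km/s
Delay = distance / speed = 1 / 200000 seconds
Delay in ms = 1 * 1000 / 200000
Delay = 0.0050 ms
Rounded to 2 dp = 0.01 ms

0.01


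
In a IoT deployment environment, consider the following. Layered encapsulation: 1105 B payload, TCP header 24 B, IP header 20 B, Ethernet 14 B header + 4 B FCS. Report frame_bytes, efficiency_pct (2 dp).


TCP segment = 1105 + 24 = 1129 B
IP packet = 1129 + 20 = 1149 B
Ethernet frame = 1149 + 14 + 4 = 1167 B
Efficiency = app / frame = 1105 / 1167 = 0.946872 = 94.6872% -> 94.69% (2 dp)

1167, 94.69


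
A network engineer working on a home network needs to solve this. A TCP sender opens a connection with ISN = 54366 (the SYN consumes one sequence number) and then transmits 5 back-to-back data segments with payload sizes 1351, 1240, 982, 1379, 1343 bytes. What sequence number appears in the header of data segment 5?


The SYN occupies sequence number ISN = 54366, so the first data byte is ISN + 1 = 54367.
SEQ of data segment i = (ISN + 1) + sum of payload sizes of segments 1..i-1.
Segment 1: SEQ = 54367, payload = 1351 bytes
Segment 2: SEQ = 55718, payload = 1240 bytes
Segment 3: SEQ = 56958, payload = 982 bytes
Segment 4: SEQ = 57940, payload = 1379 bytes
Segment 5: SEQ = 59319, payload = 1343 bytes
SEQ of segment 5 = 54367 + 1351 + 1240 + 982 + 1379 = 59319

59319


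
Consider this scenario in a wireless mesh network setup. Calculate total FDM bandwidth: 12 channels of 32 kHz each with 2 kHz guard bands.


Given: 12 channels, 32 kHz each, guard = 2 kHz
Channel bandwidth = 12 * 32 = 384 kHz
Guard bands = 11 gaps * 2 kHz = 22 kHz
Total = 384 + 22 = 406 kHz

406


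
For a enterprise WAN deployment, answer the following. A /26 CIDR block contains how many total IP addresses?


Given: CIDR prefix /26
Host bits = 32 - 26 = 6
Total addresses = 2^6 = 64

64


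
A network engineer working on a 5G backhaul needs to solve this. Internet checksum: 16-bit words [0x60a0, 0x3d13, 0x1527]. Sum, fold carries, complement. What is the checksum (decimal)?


Given words: [0x60a0, 0x3d13, 0x1527]
Step 1: Sum all words
Raw sum = 24736 + 15635 + 5415 = 45786
One's complement = ~45786 & 0xFFFF = 19749

19749


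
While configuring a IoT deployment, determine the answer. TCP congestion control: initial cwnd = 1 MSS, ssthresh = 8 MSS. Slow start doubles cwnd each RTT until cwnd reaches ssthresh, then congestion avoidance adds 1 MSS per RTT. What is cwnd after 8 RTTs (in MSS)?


RTT 0: cwnd = 1 MSS (initial)
RTT 1: cwnd = 2 MSS (slow start, doubled)
RTT 2: cwnd = 4 MSS (slow start, doubled)
RTT 3: cwnd = 8 MSS (slow start, doubled)
RTT 4: cwnd = 9 MSS (congestion avoidance, +1)
RTT 5: cwnd = 10 MSS (congestion avoidance, +1)
RTT 6: cwnd = 11 MSS (congestion avoidance, +1)
RTT 7: cwnd = 12 MSS (congestion avoidance, +1)
RTT 8: cwnd = 13 MSS (congestion avoidance, +1)

13


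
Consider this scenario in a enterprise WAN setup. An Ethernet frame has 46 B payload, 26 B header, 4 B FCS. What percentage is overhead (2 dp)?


Given: payload = 46 B, header = 26 B, trailer = 4 B
Overhead bytes = header + trailer = 26 + 4 = 30
Total frame = payload + overhead = 46 + 30 = 76
Overhead % = 30 / 76 * 100 = 39.4737% -> 39.47% (2 dp)

39.47


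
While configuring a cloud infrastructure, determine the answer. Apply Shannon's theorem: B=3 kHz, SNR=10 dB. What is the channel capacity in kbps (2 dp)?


Given: B = 3 kHz, SNR = 10 dB
SNR linear = 10^(10/10) = 10
1 + SNR = 11
log2(11) = 3.4594316186
C = 3 * 1000 * 3.4594316186 = 10378.2949 bps
C = 10.378295 kbps -> 10.38 kbps (2 dp)

10.38


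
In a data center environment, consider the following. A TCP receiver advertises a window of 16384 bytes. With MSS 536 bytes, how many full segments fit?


Given: RWND = 16384 bytes, MSS = 536 bytes
Full segments = floor(RWND / MSS)
Full segments = floor(16384 / 536)
Full segments = floor(30.5672) = 30

30


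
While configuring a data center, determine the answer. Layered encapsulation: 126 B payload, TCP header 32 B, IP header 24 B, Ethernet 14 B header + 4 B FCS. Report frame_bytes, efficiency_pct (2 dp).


TCP segment = 126 + 32 = 158 B
IP packet = 158 + 24 = 182 B
Ethernet frame = 182 + 14 + 4 = 200 B
Efficiency = app / frame = 126 / 200 = 0.630000 = 63.0000% -> 63.00% (2 dp)

200, 63.00


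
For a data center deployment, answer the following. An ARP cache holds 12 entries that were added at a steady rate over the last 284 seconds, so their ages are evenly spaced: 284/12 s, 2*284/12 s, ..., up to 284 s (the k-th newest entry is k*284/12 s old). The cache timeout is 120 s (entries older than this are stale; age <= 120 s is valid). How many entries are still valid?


Ages are k * 284/12 s for k = 1..12 (spacing = 23.6667 s).
Entry k is valid iff k * 284/12 <= 120 iff k <= 12 * 120 / 284 = 5.0704
n_valid = floor(5.0704) = 5
(n_stale = 12 - 5 = 7)

5


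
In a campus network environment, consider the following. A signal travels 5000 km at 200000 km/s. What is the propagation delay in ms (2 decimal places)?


Given: distance = 5000 km, speed = 200000 km/s
Delay = distance / speed = 5000 / 200000 seconds
Delay in ms = 5000 * 1000 / 200000
Delay = 25.0000 ms
Rounded to 2 dp = 25.00 ms

25.00


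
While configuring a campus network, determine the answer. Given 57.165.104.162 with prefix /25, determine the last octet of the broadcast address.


Given: IP = 57.165.104.162, prefix = /25
Host bits = 32 - 25 = 7
Network last octet = 162 AND mask = 128
Host part size = 2^7 - 1 = 127
Broadcast last octet = 128 OR 127 = 255

255


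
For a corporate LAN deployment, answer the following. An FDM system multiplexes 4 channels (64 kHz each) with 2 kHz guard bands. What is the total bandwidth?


Given: 4 channels, 64 kHz each, guard = 2 kHz
Channel bandwidth = 4 * 64 = 256 kHz
Guard bands = 3 gaps * 2 kHz = 6 kHz
Total = 256 + 6 = 262 kHz

262


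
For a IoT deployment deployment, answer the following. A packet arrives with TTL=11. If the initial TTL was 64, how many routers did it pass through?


Given: initial TTL = 64, received TTL = 11
Hops = initial TTL - received TTL
Hops = 64 - 11 = 53

53
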